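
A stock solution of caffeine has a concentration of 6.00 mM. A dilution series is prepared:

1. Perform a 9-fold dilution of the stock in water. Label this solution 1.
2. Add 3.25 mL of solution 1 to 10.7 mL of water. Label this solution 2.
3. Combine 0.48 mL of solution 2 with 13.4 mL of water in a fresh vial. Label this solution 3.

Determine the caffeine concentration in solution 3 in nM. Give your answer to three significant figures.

5.37 × 10^3 nM

Step 1: 9-fold → factor 9
Step 2: 3.25 mL + 10.7 mL = 13.95 mL total → factor 13.95/3.25 = 4.2923
Step 3: 0.48 mL + 13.4 mL = 13.88 mL total → factor 13.88/0.48 = 28.917
Overall dilution factor = 9 × 4.2923 × 28.917 = 1117.1
Final = 6.00 mM / 1117.1 = 0.005371 mM = 5.37 × 10^3 nM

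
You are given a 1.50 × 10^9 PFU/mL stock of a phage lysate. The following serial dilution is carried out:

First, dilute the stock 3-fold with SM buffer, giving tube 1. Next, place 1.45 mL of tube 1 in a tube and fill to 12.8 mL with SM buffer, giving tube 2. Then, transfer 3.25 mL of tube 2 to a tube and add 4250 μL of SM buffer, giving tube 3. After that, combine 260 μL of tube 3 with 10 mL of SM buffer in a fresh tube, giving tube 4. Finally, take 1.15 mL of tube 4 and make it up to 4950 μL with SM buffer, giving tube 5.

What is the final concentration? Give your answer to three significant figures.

Step 1: 3-fold → factor 3
Step 2: 1.45 mL brought to 12.8 mL → factor 12.8/1.45 = 8.8276
Step 3: 3.25 mL + 4250 μL = 7.5 mL total → factor 7.5/3.25 = 2.3077
Step 4: 260 μL + 10 mL = 10260 μL total → factor 10260/260 = 39.462
Step 5: 1.15 mL brought to 4950 μL → factor 4.95/1.15 = 4.3043
Overall dilution factor = 3 × 8.8276 × 2.3077 × 39.462 × 4.3043 = 10381
Final = 1.50 × 10^9 PFU/mL / 10381 = 1.45 × 10^5 PFU/mL

1.45 × 10^5 PFU/mL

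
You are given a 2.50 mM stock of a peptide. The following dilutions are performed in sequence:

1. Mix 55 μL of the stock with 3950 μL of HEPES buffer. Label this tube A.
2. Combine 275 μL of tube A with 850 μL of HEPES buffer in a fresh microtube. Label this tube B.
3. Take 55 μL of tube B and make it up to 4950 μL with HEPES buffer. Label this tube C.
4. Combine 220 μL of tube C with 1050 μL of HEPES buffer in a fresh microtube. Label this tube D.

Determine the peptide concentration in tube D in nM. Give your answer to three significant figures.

16.2 nM

Step 1: 55 μL + 3950 μL = 4005 μL total → factor 4005/55 = 72.818
Step 2: 275 μL + 850 μL = 1125 μL total → factor 1125/275 = 4.0909
Step 3: 55 μL brought to 4950 μL → factor 4950/55 = 90
Step 4: 220 μL + 1050 μL = 1270 μL total → factor 1270/220 = 5.7727
Overall dilution factor = 72.818 × 4.0909 × 90 × 5.7727 = 1.5477 × 10^5
Final = 2.50 mM / 1.5477 × 10^5 = 1.615 × 10^-5 mM = 16.2 nM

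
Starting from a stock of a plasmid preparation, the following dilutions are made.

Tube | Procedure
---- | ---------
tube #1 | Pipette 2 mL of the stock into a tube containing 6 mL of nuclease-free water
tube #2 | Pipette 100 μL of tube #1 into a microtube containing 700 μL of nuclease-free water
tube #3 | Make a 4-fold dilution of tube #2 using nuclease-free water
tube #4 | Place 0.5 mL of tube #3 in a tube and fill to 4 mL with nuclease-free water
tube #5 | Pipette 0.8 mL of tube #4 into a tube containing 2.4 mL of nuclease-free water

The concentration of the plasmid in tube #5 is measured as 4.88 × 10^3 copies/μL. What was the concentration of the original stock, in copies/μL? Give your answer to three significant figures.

2.00 × 10^7 copies/μL

Step 1: 2 mL + 6 mL = 8 mL total → factor 8/2 = 4
Step 2: 100 μL + 700 μL = 800 μL total → factor 800/100 = 8
Step 3: 4-fold → factor 4
Step 4: 0.5 mL brought to 4 mL → factor 4/0.5 = 8
Step 5: 0.8 mL + 2.4 mL = 3.2 mL total → factor 3.2/0.8 = 4
Overall dilution factor = 4 × 8 × 4 × 8 × 4 = 4096
Stock = 4.88 × 10^3 copies/μL × 4096 = 2.00 × 10^7 copies/μL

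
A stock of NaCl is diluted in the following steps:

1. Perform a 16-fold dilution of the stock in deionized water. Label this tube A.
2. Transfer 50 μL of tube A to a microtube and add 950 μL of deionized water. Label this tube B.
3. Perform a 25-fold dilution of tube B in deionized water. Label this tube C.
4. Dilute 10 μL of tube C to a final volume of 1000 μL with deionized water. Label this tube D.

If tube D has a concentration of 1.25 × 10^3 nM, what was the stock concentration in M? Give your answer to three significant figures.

Step 1: 16-fold → factor 16
Step 2: 50 μL + 950 μL = 1000 μL total → factor 1000/50 = 20
Step 3: 25-fold → factor 25
Step 4: 10 μL brought to 1000 μL → factor 1000/10 = 100
Overall dilution factor = 16 × 20 × 25 × 100 = 8 × 10^5
Stock = 1.25 × 10^3 nM × 8 × 10^5 = 1.000 × 10^9 nM = 1.00 M

1.00 M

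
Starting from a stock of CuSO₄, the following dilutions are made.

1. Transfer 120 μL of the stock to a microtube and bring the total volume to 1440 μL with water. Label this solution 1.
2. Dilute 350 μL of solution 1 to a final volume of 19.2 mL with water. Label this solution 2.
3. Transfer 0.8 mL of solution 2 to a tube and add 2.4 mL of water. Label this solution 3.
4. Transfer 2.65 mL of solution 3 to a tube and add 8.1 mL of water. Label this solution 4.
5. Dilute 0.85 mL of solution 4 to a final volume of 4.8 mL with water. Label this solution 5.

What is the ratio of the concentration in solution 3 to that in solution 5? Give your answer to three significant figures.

Step 1: 120 μL brought to 1440 μL → factor 1440/120 = 12
Step 2: 350 μL brought to 19.2 mL → factor 19200/350 = 54.857
Step 3: 0.8 mL + 2.4 mL = 3.2 mL total → factor 3.2/0.8 = 4
Step 4: 2.65 mL + 8.1 mL = 10.75 mL total → factor 10.75/2.65 = 4.0566
Step 5: 0.85 mL brought to 4.8 mL → factor 4.8/0.85 = 5.6471
Dilution factor to solution 3 = 2633.1; to solution 5 = 60320
[solution 3]/[solution 5] = (factor to solution 5)/(factor to solution 3) = 60320/2633.1 = 22.9

22.9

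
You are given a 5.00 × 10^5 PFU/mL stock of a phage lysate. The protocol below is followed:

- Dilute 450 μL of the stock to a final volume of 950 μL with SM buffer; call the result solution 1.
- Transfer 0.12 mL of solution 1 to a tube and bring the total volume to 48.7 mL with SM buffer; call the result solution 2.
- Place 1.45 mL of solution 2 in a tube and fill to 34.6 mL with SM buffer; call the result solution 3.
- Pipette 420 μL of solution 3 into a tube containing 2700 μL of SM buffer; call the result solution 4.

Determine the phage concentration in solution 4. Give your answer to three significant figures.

Step 1: 450 μL brought to 950 μL → factor 950/450 = 2.1111
Step 2: 0.12 mL brought to 48.7 mL → factor 48.7/0.12 = 405.83
Step 3: 1.45 mL brought to 34.6 mL → factor 34.6/1.45 = 23.862
Step 4: 420 μL + 2700 μL = 3120 μL total → factor 3120/420 = 7.4286
Overall dilution factor = 2.1111 × 405.83 × 23.862 × 7.4286 = 1.5187 × 10^5
Final = 5.00 × 10^5 PFU/mL / 1.5187 × 10^5 = 3.29 PFU/mL

3.29 PFU/mL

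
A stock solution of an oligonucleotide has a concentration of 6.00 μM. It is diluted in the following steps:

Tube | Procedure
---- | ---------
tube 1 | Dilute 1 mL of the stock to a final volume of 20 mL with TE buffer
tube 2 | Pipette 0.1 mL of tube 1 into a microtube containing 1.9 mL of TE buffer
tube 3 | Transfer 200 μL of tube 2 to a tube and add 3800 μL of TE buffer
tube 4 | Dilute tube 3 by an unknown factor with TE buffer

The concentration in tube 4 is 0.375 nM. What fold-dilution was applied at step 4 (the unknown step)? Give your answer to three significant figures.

2.00-fold

Step 1: 1 mL brought to 20 mL → factor 20/1 = 20
Step 2: 0.1 mL + 1.9 mL = 2 mL total → factor 2/0.1 = 20
Step 3: 200 μL + 3800 μL = 4000 μL total → factor 4000/200 = 20
Step 4: unknown factor x
Product of known-step factors = 8000
Overall factor = 6.00 μM / (0.375 nM) = 16000
x = 16000 / 8000 = 2.00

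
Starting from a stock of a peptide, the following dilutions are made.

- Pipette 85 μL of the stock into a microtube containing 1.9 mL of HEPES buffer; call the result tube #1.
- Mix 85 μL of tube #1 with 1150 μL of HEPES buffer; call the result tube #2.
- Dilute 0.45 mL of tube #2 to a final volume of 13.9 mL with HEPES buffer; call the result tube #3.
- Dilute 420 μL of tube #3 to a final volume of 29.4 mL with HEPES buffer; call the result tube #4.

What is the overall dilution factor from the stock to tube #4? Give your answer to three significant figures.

7.34 × 10^5

Step 1: 85 μL + 1.9 mL = 1985 μL total → factor 1985/85 = 23.353
Step 2: 85 μL + 1150 μL = 1235 μL total → factor 1235/85 = 14.529
Step 3: 0.45 mL brought to 13.9 mL → factor 13.9/0.45 = 30.889
Step 4: 420 μL brought to 29.4 mL → factor 29400/420 = 70
Overall dilution factor = 23.353 × 14.529 × 30.889 × 70 = 7.3365 × 10^5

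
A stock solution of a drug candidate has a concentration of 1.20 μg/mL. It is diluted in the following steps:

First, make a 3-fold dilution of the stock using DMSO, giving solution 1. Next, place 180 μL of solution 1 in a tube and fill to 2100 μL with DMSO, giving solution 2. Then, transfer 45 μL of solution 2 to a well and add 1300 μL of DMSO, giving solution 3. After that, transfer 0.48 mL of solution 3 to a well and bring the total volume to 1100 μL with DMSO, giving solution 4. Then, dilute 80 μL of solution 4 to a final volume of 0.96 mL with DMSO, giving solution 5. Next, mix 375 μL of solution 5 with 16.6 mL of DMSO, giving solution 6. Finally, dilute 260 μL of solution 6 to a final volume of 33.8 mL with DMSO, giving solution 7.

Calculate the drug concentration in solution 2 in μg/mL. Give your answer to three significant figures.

Step 1: 3-fold → factor 3
Step 2: 180 μL brought to 2100 μL → factor 2100/180 = 11.667
Dilution factor through solution 2 = 3 × 11.667 = 35
[solution 2] = 1.20 μg/mL / 35 = 0.0343 μg/mL

0.0343 μg/mL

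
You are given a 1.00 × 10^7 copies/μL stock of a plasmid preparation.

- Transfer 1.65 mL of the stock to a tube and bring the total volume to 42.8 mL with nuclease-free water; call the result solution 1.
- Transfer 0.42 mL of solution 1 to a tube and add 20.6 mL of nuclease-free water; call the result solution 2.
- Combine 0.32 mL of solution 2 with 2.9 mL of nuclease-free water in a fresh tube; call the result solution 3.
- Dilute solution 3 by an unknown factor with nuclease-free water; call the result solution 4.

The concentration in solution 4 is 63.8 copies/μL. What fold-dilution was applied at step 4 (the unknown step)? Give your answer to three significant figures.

12.0-fold

Step 1: 1.65 mL brought to 42.8 mL → factor 42.8/1.65 = 25.939
Step 2: 0.42 mL + 20.6 mL = 21.02 mL total → factor 21.02/0.42 = 50.048
Step 3: 0.32 mL + 2.9 mL = 3.22 mL total → factor 3.22/0.32 = 10.062
Step 4: unknown factor x
Product of known-step factors = 13063
Overall factor = 1.00 × 10^7 copies/μL / (63.8 copies/μL) = 1.5674 × 10^5
x = 1.5674 × 10^5 / 13063 = 12.0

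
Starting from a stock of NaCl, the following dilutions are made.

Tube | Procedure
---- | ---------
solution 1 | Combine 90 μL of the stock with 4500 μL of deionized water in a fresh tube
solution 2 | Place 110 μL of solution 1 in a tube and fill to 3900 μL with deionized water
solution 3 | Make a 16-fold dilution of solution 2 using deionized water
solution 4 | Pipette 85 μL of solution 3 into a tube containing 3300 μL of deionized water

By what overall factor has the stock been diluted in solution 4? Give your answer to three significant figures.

Step 1: 90 μL + 4500 μL = 4590 μL total → factor 4590/90 = 51
Step 2: 110 μL brought to 3900 μL → factor 3900/110 = 35.455
Step 3: 16-fold → factor 16
Step 4: 85 μL + 3300 μL = 3385 μL total → factor 3385/85 = 39.824
Overall dilution factor = 51 × 35.455 × 16 × 39.824 = 1.1521 × 10^6

1.15 × 10^6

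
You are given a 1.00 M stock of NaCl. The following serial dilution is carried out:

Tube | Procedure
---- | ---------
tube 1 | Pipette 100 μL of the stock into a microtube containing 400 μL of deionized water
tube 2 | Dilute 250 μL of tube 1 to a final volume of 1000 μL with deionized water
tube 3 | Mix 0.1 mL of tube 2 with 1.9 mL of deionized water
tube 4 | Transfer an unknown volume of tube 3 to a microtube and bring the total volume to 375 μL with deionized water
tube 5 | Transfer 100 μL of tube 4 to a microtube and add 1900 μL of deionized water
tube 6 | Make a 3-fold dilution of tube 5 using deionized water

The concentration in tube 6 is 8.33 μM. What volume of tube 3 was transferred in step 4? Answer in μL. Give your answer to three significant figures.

Step 1: 100 μL + 400 μL = 500 μL total → factor 500/100 = 5
Step 2: 250 μL brought to 1000 μL → factor 1000/250 = 4
Step 3: 0.1 mL + 1.9 mL = 2 mL total → factor 2/0.1 = 20
Step 4: v brought to 375 μL → factor = 375 μL/v
Step 5: 100 μL + 1900 μL = 2000 μL total → factor 2000/100 = 20
Step 6: 3-fold → factor 3
Product of known-step factors = 24000
Overall factor = 1.00 M / (8.33 μM) = 1.2005 × 10^5
Step-4 factor = 1.2005 × 10^5 / 24000 = 5.002
v = 375 μL / 5.002 = 75.0 μL

75.0 μL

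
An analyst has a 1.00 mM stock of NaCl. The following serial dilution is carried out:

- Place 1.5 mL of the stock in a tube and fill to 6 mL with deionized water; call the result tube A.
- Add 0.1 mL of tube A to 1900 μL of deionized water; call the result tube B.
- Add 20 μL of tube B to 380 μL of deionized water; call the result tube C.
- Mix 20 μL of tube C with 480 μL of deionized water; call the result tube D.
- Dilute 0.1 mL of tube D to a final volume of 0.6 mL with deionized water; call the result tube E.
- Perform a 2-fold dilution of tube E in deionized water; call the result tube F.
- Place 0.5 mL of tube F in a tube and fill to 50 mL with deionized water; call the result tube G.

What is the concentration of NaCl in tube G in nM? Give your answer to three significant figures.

Step 1: 1.5 mL brought to 6 mL → factor 6/1.5 = 4
Step 2: 0.1 mL + 1900 μL = 2 mL total → factor 2/0.1 = 20
Step 3: 20 μL + 380 μL = 400 μL total → factor 400/20 = 20
Step 4: 20 μL + 480 μL = 500 μL total → factor 500/20 = 25
Step 5: 0.1 mL brought to 0.6 mL → factor 0.6/0.1 = 6
Step 6: 2-fold → factor 2
Step 7: 0.5 mL brought to 50 mL → factor 50/0.5 = 100
Overall dilution factor = 4 × 20 × 20 × 25 × 6 × 2 × 100 = 4.8 × 10^7
Final = 1.00 mM / 4.8 × 10^7 = 2.083 × 10^-8 mM = 0.0208 nM

0.0208 nM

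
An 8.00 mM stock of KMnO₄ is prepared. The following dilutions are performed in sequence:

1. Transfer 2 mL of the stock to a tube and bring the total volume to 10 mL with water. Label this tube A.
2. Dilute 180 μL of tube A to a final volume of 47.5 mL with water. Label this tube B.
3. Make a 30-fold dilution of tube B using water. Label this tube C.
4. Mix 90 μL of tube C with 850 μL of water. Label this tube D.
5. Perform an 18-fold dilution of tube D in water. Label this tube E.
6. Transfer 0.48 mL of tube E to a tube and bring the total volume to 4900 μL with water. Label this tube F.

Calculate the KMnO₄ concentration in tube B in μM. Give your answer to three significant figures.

Step 1: 2 mL brought to 10 mL → factor 10/2 = 5
Step 2: 180 μL brought to 47.5 mL → factor 47500/180 = 263.89
Dilution factor through tube B = 5 × 263.89 = 1319.4
[tube B] = 8.00 mM / 1319.4 = 0.006063 mM = 6.06 μM

6.06 μM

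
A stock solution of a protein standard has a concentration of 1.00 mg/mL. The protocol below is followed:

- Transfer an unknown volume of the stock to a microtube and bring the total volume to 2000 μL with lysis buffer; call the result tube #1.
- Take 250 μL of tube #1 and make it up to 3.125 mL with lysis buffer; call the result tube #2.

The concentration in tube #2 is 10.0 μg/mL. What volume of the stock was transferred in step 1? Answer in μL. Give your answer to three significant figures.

250 μL

Step 1: v brought to 2000 μL → factor = 2000 μL/v
Step 2: 250 μL brought to 3.125 mL → factor 3125/250 = 12.5
Product of known-step factors = 12.5
Overall factor = 1.00 mg/mL / (10.0 μg/mL) = 100
Step-1 factor = 100 / 12.5 = 8
v = 2000 μL / 8 = 250 μL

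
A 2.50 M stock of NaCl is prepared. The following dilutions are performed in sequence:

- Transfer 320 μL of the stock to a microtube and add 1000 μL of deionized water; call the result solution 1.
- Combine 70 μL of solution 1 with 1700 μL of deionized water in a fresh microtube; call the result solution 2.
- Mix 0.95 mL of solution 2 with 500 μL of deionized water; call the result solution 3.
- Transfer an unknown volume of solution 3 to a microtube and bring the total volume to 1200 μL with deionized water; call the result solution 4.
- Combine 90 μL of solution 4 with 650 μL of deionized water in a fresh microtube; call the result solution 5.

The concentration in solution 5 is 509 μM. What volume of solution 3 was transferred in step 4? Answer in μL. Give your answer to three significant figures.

Step 1: 320 μL + 1000 μL = 1320 μL total → factor 1320/320 = 4.125
Step 2: 70 μL + 1700 μL = 1770 μL total → factor 1770/70 = 25.286
Step 3: 0.95 mL + 500 μL = 1.45 mL total → factor 1.45/0.95 = 1.5263
Step 4: v brought to 1200 μL → factor = 1200 μL/v
Step 5: 90 μL + 650 μL = 740 μL total → factor 740/90 = 8.2222
Product of known-step factors = 1309
Overall factor = 2.50 M / (509 μM) = 4911.6
Step-4 factor = 4911.6 / 1309 = 3.7522
v = 1200 μL / 3.7522 = 320 μL

320 μL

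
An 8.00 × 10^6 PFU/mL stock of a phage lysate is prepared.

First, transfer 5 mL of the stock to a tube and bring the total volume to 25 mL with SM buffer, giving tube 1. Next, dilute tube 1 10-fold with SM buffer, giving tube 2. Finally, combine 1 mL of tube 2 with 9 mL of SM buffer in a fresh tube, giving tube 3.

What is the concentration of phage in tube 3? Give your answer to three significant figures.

Step 1: 5 mL brought to 25 mL → factor 25/5 = 5
Step 2: 10-fold → factor 10
Step 3: 1 mL + 9 mL = 10 mL total → factor 10/1 = 10
Overall dilution factor = 5 × 10 × 10 = 500
Final = 8.00 × 10^6 PFU/mL / 500 = 1.60 × 10^4 PFU/mL

1.60 × 10^4 PFU/mL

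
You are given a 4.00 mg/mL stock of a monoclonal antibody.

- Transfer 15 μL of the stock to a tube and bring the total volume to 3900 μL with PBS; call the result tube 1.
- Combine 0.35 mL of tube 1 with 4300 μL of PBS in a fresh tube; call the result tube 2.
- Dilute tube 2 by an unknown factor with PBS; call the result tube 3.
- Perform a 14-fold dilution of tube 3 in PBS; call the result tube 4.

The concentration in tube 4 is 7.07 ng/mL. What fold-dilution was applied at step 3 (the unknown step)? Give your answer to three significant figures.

11.7-fold

Step 1: 15 μL brought to 3900 μL → factor 3900/15 = 260
Step 2: 0.35 mL + 4300 μL = 4.65 mL total → factor 4.65/0.35 = 13.286
Step 3: unknown factor x
Step 4: 14-fold → factor 14
Product of known-step factors = 48360
Overall factor = 4.00 mg/mL / (7.07 ng/mL) = 5.6577 × 10^5
x = 5.6577 × 10^5 / 48360 = 11.7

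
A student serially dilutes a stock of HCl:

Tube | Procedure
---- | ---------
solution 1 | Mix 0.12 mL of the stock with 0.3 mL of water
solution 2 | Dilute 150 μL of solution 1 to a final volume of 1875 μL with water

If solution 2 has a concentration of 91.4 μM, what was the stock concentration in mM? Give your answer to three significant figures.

4.00 mM

Step 1: 0.12 mL + 0.3 mL = 0.42 mL total → factor 0.42/0.12 = 3.5
Step 2: 150 μL brought to 1875 μL → factor 1875/150 = 12.5
Overall dilution factor = 3.5 × 12.5 = 43.75
Stock = 91.4 μM × 43.75 = 3999 μM = 4.00 mM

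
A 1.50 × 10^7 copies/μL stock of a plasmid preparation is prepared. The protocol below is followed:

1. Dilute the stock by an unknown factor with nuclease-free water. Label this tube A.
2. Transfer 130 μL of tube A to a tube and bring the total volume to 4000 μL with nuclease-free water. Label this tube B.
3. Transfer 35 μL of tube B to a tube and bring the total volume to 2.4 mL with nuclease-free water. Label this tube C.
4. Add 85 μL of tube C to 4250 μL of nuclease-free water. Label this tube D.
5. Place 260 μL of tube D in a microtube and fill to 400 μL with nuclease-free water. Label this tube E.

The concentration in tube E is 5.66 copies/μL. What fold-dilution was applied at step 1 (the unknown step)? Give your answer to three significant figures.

16.0-fold

Step 1: unknown factor x
Step 2: 130 μL brought to 4000 μL → factor 4000/130 = 30.769
Step 3: 35 μL brought to 2.4 mL → factor 2400/35 = 68.571
Step 4: 85 μL + 4250 μL = 4335 μL total → factor 4335/85 = 51
Step 5: 260 μL brought to 400 μL → factor 400/260 = 1.5385
Product of known-step factors = 1.6555 × 10^5
Overall factor = 1.50 × 10^7 copies/μL / (5.66 copies/μL) = 2.6502 × 10^6
x = 2.6502 × 10^6 / 1.6555 × 10^5 = 16.0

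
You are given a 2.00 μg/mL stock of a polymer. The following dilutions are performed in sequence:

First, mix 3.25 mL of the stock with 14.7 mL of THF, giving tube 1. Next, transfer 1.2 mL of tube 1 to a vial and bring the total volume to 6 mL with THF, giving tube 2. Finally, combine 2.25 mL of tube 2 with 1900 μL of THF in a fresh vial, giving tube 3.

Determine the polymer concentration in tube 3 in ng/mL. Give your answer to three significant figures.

39.3 ng/mL

Step 1: 3.25 mL + 14.7 mL = 17.95 mL total → factor 17.95/3.25 = 5.5231
Step 2: 1.2 mL brought to 6 mL → factor 6/1.2 = 5
Step 3: 2.25 mL + 1900 μL = 4.15 mL total → factor 4.15/2.25 = 1.8444
Overall dilution factor = 5.5231 × 5 × 1.8444 = 50.935
Final = 2.00 μg/mL / 50.935 = 0.03927 μg/mL = 39.3 ng/mL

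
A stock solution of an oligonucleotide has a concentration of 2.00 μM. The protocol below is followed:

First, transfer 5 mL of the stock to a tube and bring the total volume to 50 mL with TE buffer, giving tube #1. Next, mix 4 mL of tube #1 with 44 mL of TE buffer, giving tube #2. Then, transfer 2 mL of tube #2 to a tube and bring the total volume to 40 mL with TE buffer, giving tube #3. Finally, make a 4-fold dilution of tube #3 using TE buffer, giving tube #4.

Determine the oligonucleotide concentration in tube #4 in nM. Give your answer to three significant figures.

0.208 nM

Step 1: 5 mL brought to 50 mL → factor 50/5 = 10
Step 2: 4 mL + 44 mL = 48 mL total → factor 48/4 = 12
Step 3: 2 mL brought to 40 mL → factor 40/2 = 20
Step 4: 4-fold → factor 4
Overall dilution factor = 10 × 12 × 20 × 4 = 9600
Final = 2.00 μM / 9600 = 0.0002083 μM = 0.208 nM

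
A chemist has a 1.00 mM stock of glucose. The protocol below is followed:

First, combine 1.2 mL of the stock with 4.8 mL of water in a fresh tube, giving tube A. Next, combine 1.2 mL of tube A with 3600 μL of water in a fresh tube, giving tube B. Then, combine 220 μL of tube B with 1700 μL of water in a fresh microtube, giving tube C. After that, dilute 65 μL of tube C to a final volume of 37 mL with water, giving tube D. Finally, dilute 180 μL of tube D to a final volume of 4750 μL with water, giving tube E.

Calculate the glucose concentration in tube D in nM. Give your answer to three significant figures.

10.1 nM

Step 1: 1.2 mL + 4.8 mL = 6 mL total → factor 6/1.2 = 5
Step 2: 1.2 mL + 3600 μL = 4.8 mL total → factor 4.8/1.2 = 4
Step 3: 220 μL + 1700 μL = 1920 μL total → factor 1920/220 = 8.7273
Step 4: 65 μL brought to 37 mL → factor 37000/65 = 569.23
Dilution factor through tube D = 5 × 4 × 8.7273 × 569.23 = 99357
[tube D] = 1.00 mM / 99357 = 1.006 × 10^-5 mM = 10.1 nM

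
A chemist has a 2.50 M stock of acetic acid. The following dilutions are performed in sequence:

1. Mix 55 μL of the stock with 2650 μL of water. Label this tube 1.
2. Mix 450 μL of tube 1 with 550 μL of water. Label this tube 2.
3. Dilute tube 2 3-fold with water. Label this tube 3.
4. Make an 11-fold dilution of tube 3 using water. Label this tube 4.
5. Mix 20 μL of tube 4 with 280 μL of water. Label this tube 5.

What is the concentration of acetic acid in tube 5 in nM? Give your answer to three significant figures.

4.62 × 10^4 nM

Step 1: 55 μL + 2650 μL = 2705 μL total → factor 2705/55 = 49.182
Step 2: 450 μL + 550 μL = 1000 μL total → factor 1000/450 = 2.2222
Step 3: 3-fold → factor 3
Step 4: 11-fold → factor 11
Step 5: 20 μL + 280 μL = 300 μL total → factor 300/20 = 15
Overall dilution factor = 49.182 × 2.2222 × 3 × 11 × 15 = 54100
Final = 2.50 M / 54100 = 4.621 × 10^-5 M = 4.62 × 10^4 nM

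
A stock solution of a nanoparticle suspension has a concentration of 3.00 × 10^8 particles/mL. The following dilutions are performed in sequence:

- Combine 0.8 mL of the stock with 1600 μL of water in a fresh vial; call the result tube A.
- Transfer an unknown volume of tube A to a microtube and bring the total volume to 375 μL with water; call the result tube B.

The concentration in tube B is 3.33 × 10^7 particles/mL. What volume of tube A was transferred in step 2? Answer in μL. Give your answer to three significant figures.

125 μL

Step 1: 0.8 mL + 1600 μL = 2.4 mL total → factor 2.4/0.8 = 3
Step 2: v brought to 375 μL → factor = 375 μL/v
Product of known-step factors = 3
Overall factor = 3.00 × 10^8 particles/mL / (3.33 × 10^7 particles/mL) = 9.009
Step-2 factor = 9.009 / 3 = 3.003
v = 375 μL / 3.003 = 125 μL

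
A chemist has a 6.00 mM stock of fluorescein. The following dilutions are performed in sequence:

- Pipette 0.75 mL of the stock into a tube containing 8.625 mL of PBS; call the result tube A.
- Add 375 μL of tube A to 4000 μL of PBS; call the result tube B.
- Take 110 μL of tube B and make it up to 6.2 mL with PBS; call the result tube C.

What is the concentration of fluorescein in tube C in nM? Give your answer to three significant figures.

730 nM

Step 1: 0.75 mL + 8.625 mL = 9.375 mL total → factor 9.375/0.75 = 12.5
Step 2: 375 μL + 4000 μL = 4375 μL total → factor 4375/375 = 11.667
Step 3: 110 μL brought to 6.2 mL → factor 6200/110 = 56.364
Overall dilution factor = 12.5 × 11.667 × 56.364 = 8219.7
Final = 6.00 mM / 8219.7 = 0.0007300 mM = 730 nM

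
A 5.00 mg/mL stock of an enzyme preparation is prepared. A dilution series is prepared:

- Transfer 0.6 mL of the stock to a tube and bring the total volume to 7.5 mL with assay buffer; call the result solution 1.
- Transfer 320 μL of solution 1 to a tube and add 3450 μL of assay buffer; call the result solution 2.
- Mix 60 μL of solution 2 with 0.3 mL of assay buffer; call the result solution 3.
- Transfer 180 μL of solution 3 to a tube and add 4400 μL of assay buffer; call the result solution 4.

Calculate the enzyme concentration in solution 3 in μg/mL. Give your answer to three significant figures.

Step 1: 0.6 mL brought to 7.5 mL → factor 7.5/0.6 = 12.5
Step 2: 320 μL + 3450 μL = 3770 μL total → factor 3770/320 = 11.781
Step 3: 60 μL + 0.3 mL = 360 μL total → factor 360/60 = 6
Dilution factor through solution 3 = 12.5 × 11.781 × 6 = 883.59
[solution 3] = 5.00 mg/mL / 883.59 = 0.005659 mg/mL = 5.66 μg/mL

5.66 μg/mL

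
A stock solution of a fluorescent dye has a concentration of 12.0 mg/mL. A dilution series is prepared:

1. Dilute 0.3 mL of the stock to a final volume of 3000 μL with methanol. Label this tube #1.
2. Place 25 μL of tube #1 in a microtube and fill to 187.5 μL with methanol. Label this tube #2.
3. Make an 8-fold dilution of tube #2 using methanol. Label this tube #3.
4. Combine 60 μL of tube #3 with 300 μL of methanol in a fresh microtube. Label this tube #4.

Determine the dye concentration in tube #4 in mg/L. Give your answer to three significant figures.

Step 1: 0.3 mL brought to 3000 μL → factor 3/0.3 = 10
Step 2: 25 μL brought to 187.5 μL → factor 187.5/25 = 7.5
Step 3: 8-fold → factor 8
Step 4: 60 μL + 300 μL = 360 μL total → factor 360/60 = 6
Overall dilution factor = 10 × 7.5 × 8 × 6 = 3600
Final = 12.0 mg/mL / 3600 = 0.003333 mg/mL = 3.33 mg/L

3.33 mg/L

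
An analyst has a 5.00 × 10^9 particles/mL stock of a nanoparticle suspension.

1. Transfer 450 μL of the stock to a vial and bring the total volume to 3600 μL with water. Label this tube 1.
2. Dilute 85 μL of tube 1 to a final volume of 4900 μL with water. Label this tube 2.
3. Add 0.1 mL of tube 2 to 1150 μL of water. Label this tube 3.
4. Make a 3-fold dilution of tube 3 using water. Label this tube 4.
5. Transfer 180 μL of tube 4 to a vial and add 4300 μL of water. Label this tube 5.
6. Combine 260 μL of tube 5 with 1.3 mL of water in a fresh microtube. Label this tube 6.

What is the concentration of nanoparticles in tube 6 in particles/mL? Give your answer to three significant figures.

Step 1: 450 μL brought to 3600 μL → factor 3600/450 = 8
Step 2: 85 μL brought to 4900 μL → factor 4900/85 = 57.647
Step 3: 0.1 mL + 1150 μL = 1.25 mL total → factor 1.25/0.1 = 12.5
Step 4: 3-fold → factor 3
Step 5: 180 μL + 4300 μL = 4480 μL total → factor 4480/180 = 24.889
Step 6: 260 μL + 1.3 mL = 1560 μL total → factor 1560/260 = 6
Overall dilution factor = 8 × 57.647 × 12.5 × 3 × 24.889 × 6 = 2.5826 × 10^6
Final = 5.00 × 10^9 particles/mL / 2.5826 × 10^6 = 1.94 × 10^3 particles/mL

1.94 × 10^3 particles/mL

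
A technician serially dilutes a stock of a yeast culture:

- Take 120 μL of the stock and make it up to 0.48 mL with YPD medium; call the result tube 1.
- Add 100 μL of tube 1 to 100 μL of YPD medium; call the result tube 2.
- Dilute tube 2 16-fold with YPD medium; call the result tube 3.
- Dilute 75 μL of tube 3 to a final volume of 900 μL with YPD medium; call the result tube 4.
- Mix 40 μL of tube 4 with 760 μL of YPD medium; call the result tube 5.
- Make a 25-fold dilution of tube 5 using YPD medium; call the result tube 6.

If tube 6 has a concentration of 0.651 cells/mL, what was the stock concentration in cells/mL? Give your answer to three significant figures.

Step 1: 120 μL brought to 0.48 mL → factor 480/120 = 4
Step 2: 100 μL + 100 μL = 200 μL total → factor 200/100 = 2
Step 3: 16-fold → factor 16
Step 4: 75 μL brought to 900 μL → factor 900/75 = 12
Step 5: 40 μL + 760 μL = 800 μL total → factor 800/40 = 20
Step 6: 25-fold → factor 25
Overall dilution factor = 4 × 2 × 16 × 12 × 20 × 25 = 7.68 × 10^5
Stock = 0.651 cells/mL × 7.68 × 10^5 = 5.00 × 10^5 cells/mL

5.00 × 10^5 cells/mL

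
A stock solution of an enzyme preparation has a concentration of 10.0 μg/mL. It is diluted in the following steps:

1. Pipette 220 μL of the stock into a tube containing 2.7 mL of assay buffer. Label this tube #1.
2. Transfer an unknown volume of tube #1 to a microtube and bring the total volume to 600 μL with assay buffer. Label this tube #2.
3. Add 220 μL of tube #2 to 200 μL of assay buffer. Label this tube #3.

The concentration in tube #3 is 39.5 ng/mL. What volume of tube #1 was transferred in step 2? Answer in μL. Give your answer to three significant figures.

60.1 μL

Step 1: 220 μL + 2.7 mL = 2920 μL total → factor 2920/220 = 13.273
Step 2: v brought to 600 μL → factor = 600 μL/v
Step 3: 220 μL + 200 μL = 420 μL total → factor 420/220 = 1.9091
Product of known-step factors = 25.339
Overall factor = 10.0 μg/mL / (39.5 ng/mL) = 253.16
Step-2 factor = 253.16 / 25.339 = 9.9912
v = 600 μL / 9.9912 = 60.1 μL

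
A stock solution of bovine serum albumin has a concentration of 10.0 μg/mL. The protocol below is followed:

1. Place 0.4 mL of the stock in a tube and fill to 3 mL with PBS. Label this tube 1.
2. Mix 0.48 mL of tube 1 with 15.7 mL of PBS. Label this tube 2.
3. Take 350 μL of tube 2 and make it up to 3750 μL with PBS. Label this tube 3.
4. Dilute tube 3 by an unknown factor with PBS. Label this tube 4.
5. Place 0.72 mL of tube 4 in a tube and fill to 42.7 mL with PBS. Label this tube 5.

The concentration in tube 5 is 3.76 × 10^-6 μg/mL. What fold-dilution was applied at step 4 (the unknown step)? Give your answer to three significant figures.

16.6-fold

Step 1: 0.4 mL brought to 3 mL → factor 3/0.4 = 7.5
Step 2: 0.48 mL + 15.7 mL = 16.18 mL total → factor 16.18/0.48 = 33.708
Step 3: 350 μL brought to 3750 μL → factor 3750/350 = 10.714
Step 4: unknown factor x
Step 5: 0.72 mL brought to 42.7 mL → factor 42.7/0.72 = 59.306
Product of known-step factors = 1.6064 × 10^5
Overall factor = 10.0 μg/mL / (3.76 × 10^-6 μg/mL) = 2.6596 × 10^6
x = 2.6596 × 10^6 / 1.6064 × 10^5 = 16.6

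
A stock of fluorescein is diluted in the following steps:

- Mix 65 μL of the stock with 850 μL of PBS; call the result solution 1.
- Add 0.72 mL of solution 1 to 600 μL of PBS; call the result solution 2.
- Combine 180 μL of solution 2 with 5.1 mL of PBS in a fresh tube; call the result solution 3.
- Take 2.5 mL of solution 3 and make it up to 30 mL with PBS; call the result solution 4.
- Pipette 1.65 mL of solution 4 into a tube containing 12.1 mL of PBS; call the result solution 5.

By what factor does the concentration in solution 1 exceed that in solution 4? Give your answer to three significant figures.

645

Step 1: 65 μL + 850 μL = 915 μL total → factor 915/65 = 14.077
Step 2: 0.72 mL + 600 μL = 1.32 mL total → factor 1.32/0.72 = 1.8333
Step 3: 180 μL + 5.1 mL = 5280 μL total → factor 5280/180 = 29.333
Step 4: 2.5 mL brought to 30 mL → factor 30/2.5 = 12
Dilution factor to solution 1 = 14.077; to solution 4 = 9084.3
[solution 1]/[solution 4] = (factor to solution 4)/(factor to solution 1) = 9084.3/14.077 = 645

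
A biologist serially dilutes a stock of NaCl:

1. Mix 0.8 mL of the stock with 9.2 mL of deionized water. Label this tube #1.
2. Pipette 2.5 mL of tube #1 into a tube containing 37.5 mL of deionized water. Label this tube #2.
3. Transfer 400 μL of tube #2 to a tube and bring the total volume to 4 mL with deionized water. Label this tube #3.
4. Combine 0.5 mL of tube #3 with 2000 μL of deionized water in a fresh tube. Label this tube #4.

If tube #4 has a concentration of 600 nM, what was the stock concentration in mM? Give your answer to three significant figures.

6.00 mM

Step 1: 0.8 mL + 9.2 mL = 10 mL total → factor 10/0.8 = 12.5
Step 2: 2.5 mL + 37.5 mL = 40 mL total → factor 40/2.5 = 16
Step 3: 400 μL brought to 4 mL → factor 4000/400 = 10
Step 4: 0.5 mL + 2000 μL = 2.5 mL total → factor 2.5/0.5 = 5
Overall dilution factor = 12.5 × 16 × 10 × 5 = 10000
Stock = 600 nM × 10000 = 6.000 × 10^6 nM = 6.00 mM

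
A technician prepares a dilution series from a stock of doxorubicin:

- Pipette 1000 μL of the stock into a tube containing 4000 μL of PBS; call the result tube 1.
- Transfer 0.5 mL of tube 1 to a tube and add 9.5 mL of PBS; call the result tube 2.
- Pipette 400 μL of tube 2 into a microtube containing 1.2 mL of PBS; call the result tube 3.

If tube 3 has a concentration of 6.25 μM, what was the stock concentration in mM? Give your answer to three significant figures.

2.50 mM

Step 1: 1000 μL + 4000 μL = 5000 μL total → factor 5000/1000 = 5
Step 2: 0.5 mL + 9.5 mL = 10 mL total → factor 10/0.5 = 20
Step 3: 400 μL + 1.2 mL = 1600 μL total → factor 1600/400 = 4
Overall dilution factor = 5 × 20 × 4 = 400
Stock = 6.25 μM × 400 = 2500 μM = 2.50 mM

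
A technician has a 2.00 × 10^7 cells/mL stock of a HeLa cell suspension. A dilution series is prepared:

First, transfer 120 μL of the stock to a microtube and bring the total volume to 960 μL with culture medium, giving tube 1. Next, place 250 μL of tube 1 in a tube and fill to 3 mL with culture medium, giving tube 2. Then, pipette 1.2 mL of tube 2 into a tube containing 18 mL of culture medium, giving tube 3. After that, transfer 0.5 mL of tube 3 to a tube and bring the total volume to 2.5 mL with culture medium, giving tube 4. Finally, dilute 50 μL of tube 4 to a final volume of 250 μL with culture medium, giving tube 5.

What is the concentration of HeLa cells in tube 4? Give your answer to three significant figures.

Step 1: 120 μL brought to 960 μL → factor 960/120 = 8
Step 2: 250 μL brought to 3 mL → factor 3000/250 = 12
Step 3: 1.2 mL + 18 mL = 19.2 mL total → factor 19.2/1.2 = 16
Step 4: 0.5 mL brought to 2.5 mL → factor 2.5/0.5 = 5
Dilution factor through tube 4 = 8 × 12 × 16 × 5 = 7680
[tube 4] = 2.00 × 10^7 cells/mL / 7680 = 2.60 × 10^3 cells/mL

2.60 × 10^3 cells/mL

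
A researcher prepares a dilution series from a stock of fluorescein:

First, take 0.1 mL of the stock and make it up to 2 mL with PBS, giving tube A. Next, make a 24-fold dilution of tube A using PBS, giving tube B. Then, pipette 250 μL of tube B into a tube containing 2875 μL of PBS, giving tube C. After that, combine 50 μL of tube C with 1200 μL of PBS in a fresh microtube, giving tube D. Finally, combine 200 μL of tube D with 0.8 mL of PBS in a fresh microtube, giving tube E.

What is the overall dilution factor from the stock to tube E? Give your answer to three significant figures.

Step 1: 0.1 mL brought to 2 mL → factor 2/0.1 = 20
Step 2: 24-fold → factor 24
Step 3: 250 μL + 2875 μL = 3125 μL total → factor 3125/250 = 12.5
Step 4: 50 μL + 1200 μL = 1250 μL total → factor 1250/50 = 25
Step 5: 200 μL + 0.8 mL = 1000 μL total → factor 1000/200 = 5
Overall dilution factor = 20 × 24 × 12.5 × 25 × 5 = 7.5 × 10^5

7.50 × 10^5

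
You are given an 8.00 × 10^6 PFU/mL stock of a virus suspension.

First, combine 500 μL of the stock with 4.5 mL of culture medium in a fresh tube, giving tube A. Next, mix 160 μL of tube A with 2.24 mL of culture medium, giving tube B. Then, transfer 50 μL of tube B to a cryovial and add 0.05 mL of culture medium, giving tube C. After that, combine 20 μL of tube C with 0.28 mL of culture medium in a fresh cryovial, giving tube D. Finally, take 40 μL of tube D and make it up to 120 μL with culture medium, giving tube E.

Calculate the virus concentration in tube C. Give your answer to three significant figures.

Step 1: 500 μL + 4.5 mL = 5000 μL total → factor 5000/500 = 10
Step 2: 160 μL + 2.24 mL = 2400 μL total → factor 2400/160 = 15
Step 3: 50 μL + 0.05 mL = 100 μL total → factor 100/50 = 2
Dilution factor through tube C = 10 × 15 × 2 = 300
[tube C] = 8.00 × 10^6 PFU/mL / 300 = 2.67 × 10^4 PFU/mL

2.67 × 10^4 PFU/mL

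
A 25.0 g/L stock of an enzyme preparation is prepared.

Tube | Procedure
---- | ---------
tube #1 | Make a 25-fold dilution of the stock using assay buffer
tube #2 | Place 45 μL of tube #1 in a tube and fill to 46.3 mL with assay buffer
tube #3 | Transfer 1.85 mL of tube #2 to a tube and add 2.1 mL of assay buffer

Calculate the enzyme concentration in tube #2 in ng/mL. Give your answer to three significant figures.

972 ng/mL

Step 1: 25-fold → factor 25
Step 2: 45 μL brought to 46.3 mL → factor 46300/45 = 1028.9
Dilution factor through tube #2 = 25 × 1028.9 = 25722
[tube #2] = 25.0 g/L / 25722 = 0.0009719 g/L = 972 ng/mL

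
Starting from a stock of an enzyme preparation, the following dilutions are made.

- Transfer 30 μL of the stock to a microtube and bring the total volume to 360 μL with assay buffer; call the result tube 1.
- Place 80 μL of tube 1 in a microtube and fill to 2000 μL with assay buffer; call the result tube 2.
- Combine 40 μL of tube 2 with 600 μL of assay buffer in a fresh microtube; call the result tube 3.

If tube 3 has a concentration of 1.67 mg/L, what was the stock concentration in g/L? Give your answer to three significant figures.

8.02 g/L

Step 1: 30 μL brought to 360 μL → factor 360/30 = 12
Step 2: 80 μL brought to 2000 μL → factor 2000/80 = 25
Step 3: 40 μL + 600 μL = 640 μL total → factor 640/40 = 16
Overall dilution factor = 12 × 25 × 16 = 4800
Stock = 1.67 mg/L × 4800 = 8016 mg/L = 8.02 g/L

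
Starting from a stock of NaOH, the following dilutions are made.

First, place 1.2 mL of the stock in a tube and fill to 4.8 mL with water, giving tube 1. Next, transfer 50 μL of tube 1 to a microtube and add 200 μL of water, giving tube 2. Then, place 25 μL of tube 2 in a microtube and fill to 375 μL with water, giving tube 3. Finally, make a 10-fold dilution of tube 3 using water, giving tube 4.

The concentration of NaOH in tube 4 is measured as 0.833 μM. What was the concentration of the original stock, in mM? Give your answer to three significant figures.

Step 1: 1.2 mL brought to 4.8 mL → factor 4.8/1.2 = 4
Step 2: 50 μL + 200 μL = 250 μL total → factor 250/50 = 5
Step 3: 25 μL brought to 375 μL → factor 375/25 = 15
Step 4: 10-fold → factor 10
Overall dilution factor = 4 × 5 × 15 × 10 = 3000
Stock = 0.833 μM × 3000 = 2499 μM = 2.50 mM

2.50 mM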